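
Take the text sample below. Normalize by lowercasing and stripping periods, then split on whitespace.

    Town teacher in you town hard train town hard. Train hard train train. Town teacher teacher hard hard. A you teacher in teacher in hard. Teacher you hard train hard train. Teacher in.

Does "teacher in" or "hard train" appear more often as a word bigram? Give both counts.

"hard train" (5 vs 4)

"teacher in": 4 occurrences
"hard train": 5 occurrences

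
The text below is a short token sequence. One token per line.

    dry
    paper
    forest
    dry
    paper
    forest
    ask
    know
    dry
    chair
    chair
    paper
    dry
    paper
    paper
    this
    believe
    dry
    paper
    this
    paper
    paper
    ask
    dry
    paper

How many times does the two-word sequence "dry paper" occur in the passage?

Scanning the 24 overlapping bigram windows for "dry paper":
  position 1–2: dry paper
  position 4–5: dry paper
  position 13–14: dry paper
  position 18–19: dry paper
  position 24–25: dry paper

5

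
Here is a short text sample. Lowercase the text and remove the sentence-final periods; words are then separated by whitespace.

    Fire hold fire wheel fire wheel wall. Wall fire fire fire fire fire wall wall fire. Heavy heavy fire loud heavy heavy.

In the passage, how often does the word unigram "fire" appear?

Scanning the 22 tokens for "fire":
  position 1: fire
  position 3: fire
  position 5: fire
  position 9: fire
  position 10: fire
  position 11: fire
  position 12: fire
  position 13: fire
  position 16: fire
  position 19: fire

10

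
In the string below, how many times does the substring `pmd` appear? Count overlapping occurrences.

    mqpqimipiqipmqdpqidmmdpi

Sliding a length-3 window over the 24 characters (22 positions):
  (no match at any position)

0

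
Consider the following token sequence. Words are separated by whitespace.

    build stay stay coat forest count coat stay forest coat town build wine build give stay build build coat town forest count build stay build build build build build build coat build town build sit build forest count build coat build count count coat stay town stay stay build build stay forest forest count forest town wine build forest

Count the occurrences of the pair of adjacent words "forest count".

4

Scanning the 58 overlapping bigram windows for "forest count":
  position 5–6: forest count
  position 21–22: forest count
  position 37–38: forest count
  position 53–54: forest count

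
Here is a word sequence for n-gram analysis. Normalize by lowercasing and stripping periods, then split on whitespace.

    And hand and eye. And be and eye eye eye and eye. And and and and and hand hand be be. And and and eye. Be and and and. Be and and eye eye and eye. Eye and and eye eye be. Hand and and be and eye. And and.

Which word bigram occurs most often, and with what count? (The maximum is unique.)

Bigram frequencies (highest first):
  and and: 12
  and eye: 8
  eye and: 6
  be and: 5
  eye eye: 5
  and be: 3
  … (7 more, each ≤ 2)

"and and", 12 times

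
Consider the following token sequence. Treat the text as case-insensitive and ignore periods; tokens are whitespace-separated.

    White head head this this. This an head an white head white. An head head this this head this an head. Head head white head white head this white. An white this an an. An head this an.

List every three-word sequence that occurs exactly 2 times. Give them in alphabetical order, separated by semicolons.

Trigram counts meeting the condition (exactly 2 times):
  an head head: 2
  head head this: 2
  head this an: 2
  head this this: 2
  head white head: 2
  this an head: 2
  white head white: 2

an head head; head head this; head this an; head this this; head white head; this an head; white head white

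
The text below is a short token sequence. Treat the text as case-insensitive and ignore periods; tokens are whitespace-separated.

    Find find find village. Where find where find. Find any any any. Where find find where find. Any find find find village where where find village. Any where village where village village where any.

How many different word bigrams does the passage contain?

34 tokens → 33 bigram windows in total.
Repeated bigrams (each contributes count−1 duplicates):
  find find: 6
  where find: 5
  village where: 4
  find village: 3
  any any: 2
  any where: 2
  find any: 2
  find where: 2
  … (1 more repeated)
19 duplicate windows → 33 − 19 = 14 distinct.

14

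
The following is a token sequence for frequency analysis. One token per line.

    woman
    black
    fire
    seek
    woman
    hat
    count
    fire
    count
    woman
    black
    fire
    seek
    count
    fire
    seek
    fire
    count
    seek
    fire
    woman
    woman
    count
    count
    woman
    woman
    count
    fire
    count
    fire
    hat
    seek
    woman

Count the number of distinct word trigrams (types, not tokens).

33 tokens → 31 trigram windows in total.
Repeated trigrams (each contributes count−1 duplicates):
  black fire seek: 2
  count fire count: 2
  woman black fire: 2
  woman woman count: 2
4 duplicate windows → 31 − 4 = 27 distinct.

27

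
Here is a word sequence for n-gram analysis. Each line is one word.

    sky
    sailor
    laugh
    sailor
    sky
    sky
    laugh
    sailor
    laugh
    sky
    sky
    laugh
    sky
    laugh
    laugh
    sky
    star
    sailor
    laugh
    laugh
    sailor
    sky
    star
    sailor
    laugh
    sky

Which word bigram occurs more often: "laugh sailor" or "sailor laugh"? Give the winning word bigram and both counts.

"laugh sailor": 3 occurrences
"sailor laugh": 4 occurrences

"sailor laugh" (4 vs 3)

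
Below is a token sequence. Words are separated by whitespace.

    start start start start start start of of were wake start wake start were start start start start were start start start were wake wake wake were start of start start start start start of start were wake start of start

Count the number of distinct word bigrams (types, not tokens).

12

41 tokens → 40 bigram windows in total.
Repeated bigrams (each contributes count−1 duplicates):
  start start: 14
  start of: 4
  start were: 4
  of start: 3
  wake start: 3
  were start: 3
  were wake: 3
  wake wake: 2
28 duplicate windows → 40 − 28 = 12 distinct.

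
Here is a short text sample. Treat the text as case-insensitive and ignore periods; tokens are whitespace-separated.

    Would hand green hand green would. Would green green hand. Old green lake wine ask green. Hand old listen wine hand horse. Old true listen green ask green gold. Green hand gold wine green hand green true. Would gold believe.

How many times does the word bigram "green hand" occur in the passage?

Scanning the 39 overlapping bigram windows for "green hand":
  position 3–4: green hand
  position 9–10: green hand
  position 16–17: green hand
  position 30–31: green hand
  position 34–35: green hand

5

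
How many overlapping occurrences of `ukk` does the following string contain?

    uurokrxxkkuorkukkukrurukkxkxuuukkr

3

Sliding a length-3 window over the 34 characters (32 positions):
  position 15–17: ukk
  position 23–25: ukk
  position 31–33: ukk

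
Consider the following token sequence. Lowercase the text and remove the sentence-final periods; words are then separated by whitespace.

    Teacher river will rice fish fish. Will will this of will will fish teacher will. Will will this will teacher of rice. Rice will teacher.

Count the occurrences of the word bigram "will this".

Scanning the 24 overlapping bigram windows for "will this":
  position 8–9: will this
  position 17–18: will this

2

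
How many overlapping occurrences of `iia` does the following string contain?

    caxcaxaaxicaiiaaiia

2

Sliding a length-3 window over the 19 characters (17 positions):
  position 13–15: iia
  position 17–19: iia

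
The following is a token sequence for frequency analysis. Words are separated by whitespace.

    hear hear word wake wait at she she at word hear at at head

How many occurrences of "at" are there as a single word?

4

Scanning the 14 tokens for "at":
  position 6: at
  position 9: at
  position 12: at
  position 13: at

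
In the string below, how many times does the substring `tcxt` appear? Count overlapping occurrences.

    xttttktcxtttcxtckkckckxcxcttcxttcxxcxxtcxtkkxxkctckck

4

Sliding a length-4 window over the 53 characters (50 positions):
  position 7–10: tcxt
  position 12–15: tcxt
  position 28–31: tcxt
  position 39–42: tcxt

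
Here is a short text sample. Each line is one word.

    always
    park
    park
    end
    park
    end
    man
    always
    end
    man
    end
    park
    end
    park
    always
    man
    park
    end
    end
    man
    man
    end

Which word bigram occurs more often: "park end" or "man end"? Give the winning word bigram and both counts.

"park end" (4 vs 2)

"park end": 4 occurrences
"man end": 2 occurrences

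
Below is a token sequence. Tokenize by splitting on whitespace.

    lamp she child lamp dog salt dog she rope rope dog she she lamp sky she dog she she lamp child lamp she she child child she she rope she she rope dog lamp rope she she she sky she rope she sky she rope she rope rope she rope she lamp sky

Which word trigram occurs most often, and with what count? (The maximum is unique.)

"she rope she", 4 times

Trigram frequencies (highest first):
  she rope she: 4
  she rope rope: 2
  dog she she: 2
  she she lamp: 2
  she lamp sky: 2
  she she rope: 2
  … (33 more, each ≤ 2)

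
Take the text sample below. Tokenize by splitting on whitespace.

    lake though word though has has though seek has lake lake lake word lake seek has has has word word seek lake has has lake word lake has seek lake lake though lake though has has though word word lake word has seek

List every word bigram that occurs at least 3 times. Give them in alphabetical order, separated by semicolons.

has has; lake lake; lake though; lake word; word lake

Bigram counts meeting the condition (at least 3 times):
  has has: 5
  lake lake: 3
  lake though: 3
  lake word: 3
  word lake: 3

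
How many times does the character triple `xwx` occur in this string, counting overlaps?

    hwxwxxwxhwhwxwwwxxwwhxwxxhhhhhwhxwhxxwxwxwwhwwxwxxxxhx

Sliding a length-3 window over the 54 characters (52 positions):
  position 3–5: xwx
  position 6–8: xwx
  position 22–24: xwx
  position 37–39: xwx
  position 39–41: xwx
  position 47–49: xwx

6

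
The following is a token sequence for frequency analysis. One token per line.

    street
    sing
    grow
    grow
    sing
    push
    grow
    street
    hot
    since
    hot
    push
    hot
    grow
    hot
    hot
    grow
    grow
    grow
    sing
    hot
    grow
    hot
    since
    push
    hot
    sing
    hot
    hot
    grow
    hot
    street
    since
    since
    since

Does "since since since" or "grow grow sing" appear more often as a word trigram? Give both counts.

"grow grow sing" (2 vs 1)

"since since since": 1 occurrence
"grow grow sing": 2 occurrences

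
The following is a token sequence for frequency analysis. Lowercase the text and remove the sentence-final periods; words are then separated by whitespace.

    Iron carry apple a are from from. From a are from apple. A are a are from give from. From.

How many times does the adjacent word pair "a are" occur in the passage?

4

Scanning the 19 overlapping bigram windows for "a are":
  position 4–5: a are
  position 9–10: a are
  position 13–14: a are
  position 15–16: a are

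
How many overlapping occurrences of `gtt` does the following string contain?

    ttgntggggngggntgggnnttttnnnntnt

Sliding a length-3 window over the 31 characters (29 positions):
  (no match at any position)

0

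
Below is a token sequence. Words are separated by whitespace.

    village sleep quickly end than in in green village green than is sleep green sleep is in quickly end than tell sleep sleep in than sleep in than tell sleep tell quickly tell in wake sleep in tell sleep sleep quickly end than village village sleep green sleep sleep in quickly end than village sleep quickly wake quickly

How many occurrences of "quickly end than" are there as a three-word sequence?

Scanning the 56 overlapping trigram windows for "quickly end than":
  position 3–5: quickly end than
  position 18–20: quickly end than
  position 41–43: quickly end than
  position 51–53: quickly end than

4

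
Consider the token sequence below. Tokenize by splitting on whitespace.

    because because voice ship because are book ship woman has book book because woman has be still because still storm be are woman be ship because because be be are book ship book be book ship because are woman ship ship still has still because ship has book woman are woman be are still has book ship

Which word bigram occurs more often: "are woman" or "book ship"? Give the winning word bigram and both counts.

"are woman": 3 occurrences
"book ship": 4 occurrences

"book ship" (4 vs 3)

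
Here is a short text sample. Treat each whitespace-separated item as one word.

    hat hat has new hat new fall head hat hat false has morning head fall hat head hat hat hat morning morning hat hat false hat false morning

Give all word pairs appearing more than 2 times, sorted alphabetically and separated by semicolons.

Bigram counts meeting the condition (more than 2 times):
  hat false: 3
  hat hat: 5

hat false; hat hat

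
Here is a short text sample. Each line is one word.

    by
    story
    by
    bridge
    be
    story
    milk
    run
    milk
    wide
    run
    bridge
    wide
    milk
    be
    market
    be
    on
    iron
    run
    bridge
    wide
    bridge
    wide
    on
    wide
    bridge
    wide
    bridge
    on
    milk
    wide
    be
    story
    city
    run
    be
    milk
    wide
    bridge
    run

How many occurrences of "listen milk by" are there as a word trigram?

0

Scanning the 39 overlapping trigram windows for "listen milk by":
  (none found)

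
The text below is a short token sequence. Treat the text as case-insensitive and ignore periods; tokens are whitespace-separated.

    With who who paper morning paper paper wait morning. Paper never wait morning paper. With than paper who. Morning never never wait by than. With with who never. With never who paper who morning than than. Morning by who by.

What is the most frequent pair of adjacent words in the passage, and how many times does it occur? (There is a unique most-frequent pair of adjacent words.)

"morning paper", 3 times

Bigram frequencies (highest first):
  morning paper: 3
  with who: 2
  who paper: 2
  wait morning: 2
  never wait: 2
  paper who: 2
  … (25 more, each ≤ 2)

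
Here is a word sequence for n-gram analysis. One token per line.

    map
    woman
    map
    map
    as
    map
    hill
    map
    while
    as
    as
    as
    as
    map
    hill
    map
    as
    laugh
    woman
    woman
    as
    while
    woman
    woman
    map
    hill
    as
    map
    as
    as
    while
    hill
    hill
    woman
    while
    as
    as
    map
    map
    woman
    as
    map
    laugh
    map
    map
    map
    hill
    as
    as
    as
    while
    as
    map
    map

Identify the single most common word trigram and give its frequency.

Trigram frequencies (highest first):
  as as as: 3
  as map hill: 2
  map hill map: 2
  while as as: 2
  as as map: 2
  map hill as: 2
  … (37 more, each ≤ 2)

"as as as", 3 times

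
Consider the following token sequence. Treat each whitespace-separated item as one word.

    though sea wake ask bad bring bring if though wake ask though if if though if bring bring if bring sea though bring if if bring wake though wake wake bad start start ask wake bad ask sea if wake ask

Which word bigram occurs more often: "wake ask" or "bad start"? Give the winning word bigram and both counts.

"wake ask": 3 occurrences
"bad start": 1 occurrence

"wake ask" (3 vs 1)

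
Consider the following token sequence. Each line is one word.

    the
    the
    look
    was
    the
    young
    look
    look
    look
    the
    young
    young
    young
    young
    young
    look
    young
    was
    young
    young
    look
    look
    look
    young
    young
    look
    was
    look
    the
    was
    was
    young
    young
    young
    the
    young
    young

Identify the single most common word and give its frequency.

"young", 16 times

Unigram frequencies (highest first):
  young: 16
  look: 10
  the: 6
  was: 5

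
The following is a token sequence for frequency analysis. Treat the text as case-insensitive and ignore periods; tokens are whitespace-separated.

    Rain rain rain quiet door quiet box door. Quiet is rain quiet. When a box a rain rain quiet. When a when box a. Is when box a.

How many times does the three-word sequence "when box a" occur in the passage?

2

Scanning the 26 overlapping trigram windows for "when box a":
  position 22–24: when box a
  position 26–28: when box a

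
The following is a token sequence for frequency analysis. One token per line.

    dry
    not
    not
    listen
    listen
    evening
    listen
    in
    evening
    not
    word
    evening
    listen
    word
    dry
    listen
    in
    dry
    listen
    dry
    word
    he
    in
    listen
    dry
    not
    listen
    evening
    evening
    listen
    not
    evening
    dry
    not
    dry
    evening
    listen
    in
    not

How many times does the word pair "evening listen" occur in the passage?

Scanning the 38 overlapping bigram windows for "evening listen":
  position 6–7: evening listen
  position 12–13: evening listen
  position 29–30: evening listen
  position 36–37: evening listen

4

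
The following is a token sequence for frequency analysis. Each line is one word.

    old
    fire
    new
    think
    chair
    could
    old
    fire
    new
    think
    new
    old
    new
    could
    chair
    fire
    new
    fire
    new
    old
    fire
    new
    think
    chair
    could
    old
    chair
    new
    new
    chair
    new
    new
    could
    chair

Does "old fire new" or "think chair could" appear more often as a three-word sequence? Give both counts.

"old fire new": 3 occurrences
"think chair could": 2 occurrences

"old fire new" (3 vs 2)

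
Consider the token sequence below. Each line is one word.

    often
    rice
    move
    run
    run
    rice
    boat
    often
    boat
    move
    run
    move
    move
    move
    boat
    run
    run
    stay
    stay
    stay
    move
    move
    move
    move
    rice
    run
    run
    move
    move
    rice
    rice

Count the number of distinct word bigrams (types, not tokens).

31 tokens → 30 bigram windows in total.
Repeated bigrams (each contributes count−1 duplicates):
  move move: 6
  run run: 3
  move rice: 2
  move run: 2
  run move: 2
  stay stay: 2
11 duplicate windows → 30 − 11 = 19 distinct.

19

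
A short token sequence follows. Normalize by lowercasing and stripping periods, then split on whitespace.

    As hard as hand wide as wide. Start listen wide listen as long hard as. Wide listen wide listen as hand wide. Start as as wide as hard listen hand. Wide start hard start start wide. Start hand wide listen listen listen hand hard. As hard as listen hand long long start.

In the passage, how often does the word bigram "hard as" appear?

4

Scanning the 51 overlapping bigram windows for "hard as":
  position 2–3: hard as
  position 14–15: hard as
  position 44–45: hard as
  position 46–47: hard as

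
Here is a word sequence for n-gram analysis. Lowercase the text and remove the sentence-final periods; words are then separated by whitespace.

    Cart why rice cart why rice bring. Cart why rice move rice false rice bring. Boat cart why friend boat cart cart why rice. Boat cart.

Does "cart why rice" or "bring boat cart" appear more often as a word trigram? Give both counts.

"cart why rice": 4 occurrences
"bring boat cart": 1 occurrence

"cart why rice" (4 vs 1)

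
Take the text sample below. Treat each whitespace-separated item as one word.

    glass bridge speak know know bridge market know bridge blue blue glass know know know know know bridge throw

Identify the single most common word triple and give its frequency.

Trigram frequencies (highest first):
  know know know: 3
  know know bridge: 2
  glass bridge speak: 1
  bridge speak know: 1
  speak know know: 1
  know bridge market: 1
  … (8 more, each ≤ 1)

"know know know", 3 times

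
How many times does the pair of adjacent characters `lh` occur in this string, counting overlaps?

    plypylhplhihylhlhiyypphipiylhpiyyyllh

6

Sliding a length-2 window over the 37 characters (36 positions):
  position 6–7: lh
  position 9–10: lh
  position 14–15: lh
  position 16–17: lh
  position 28–29: lh
  position 36–37: lh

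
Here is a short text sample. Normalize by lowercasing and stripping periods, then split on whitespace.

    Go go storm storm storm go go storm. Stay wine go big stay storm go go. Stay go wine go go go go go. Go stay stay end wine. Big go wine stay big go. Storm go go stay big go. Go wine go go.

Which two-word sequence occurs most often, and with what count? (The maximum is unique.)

"go go", 11 times

Bigram frequencies (highest first):
  go go: 11
  go storm: 3
  storm go: 3
  wine go: 3
  go stay: 3
  go wine: 3
  … (14 more, each ≤ 3)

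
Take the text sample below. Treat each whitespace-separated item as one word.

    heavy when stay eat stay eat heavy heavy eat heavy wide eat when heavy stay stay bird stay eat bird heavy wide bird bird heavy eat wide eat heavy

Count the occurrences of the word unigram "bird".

4

Scanning the 29 tokens for "bird":
  position 17: bird
  position 20: bird
  position 23: bird
  position 24: bird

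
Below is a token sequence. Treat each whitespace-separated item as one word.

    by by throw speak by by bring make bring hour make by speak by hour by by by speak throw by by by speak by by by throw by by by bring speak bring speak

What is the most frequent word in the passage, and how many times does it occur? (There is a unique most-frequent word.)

Unigram frequencies (highest first):
  by: 18
  speak: 6
  bring: 4
  throw: 3
  make: 2
  hour: 2

"by", 18 times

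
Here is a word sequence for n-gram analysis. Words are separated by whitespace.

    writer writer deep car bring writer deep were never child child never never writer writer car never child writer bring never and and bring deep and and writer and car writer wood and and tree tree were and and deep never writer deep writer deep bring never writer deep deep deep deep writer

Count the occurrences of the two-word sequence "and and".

4

Scanning the 52 overlapping bigram windows for "and and":
  position 22–23: and and
  position 26–27: and and
  position 33–34: and and
  position 38–39: and and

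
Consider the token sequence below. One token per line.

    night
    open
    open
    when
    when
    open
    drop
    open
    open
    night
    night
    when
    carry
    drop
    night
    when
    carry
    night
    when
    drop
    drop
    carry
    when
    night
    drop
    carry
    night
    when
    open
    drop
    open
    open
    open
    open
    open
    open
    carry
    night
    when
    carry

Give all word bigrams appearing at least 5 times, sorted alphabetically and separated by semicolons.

Bigram counts meeting the condition (at least 5 times):
  night when: 5
  open open: 7

night when; open open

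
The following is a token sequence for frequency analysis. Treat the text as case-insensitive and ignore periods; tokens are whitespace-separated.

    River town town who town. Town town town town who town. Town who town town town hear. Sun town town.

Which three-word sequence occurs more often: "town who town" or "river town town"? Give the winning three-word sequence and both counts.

"town who town" (3 vs 1)

"town who town": 3 occurrences
"river town town": 1 occurrence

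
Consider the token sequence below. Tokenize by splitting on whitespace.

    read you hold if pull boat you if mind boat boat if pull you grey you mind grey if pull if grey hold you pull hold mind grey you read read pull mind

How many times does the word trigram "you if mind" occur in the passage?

Scanning the 31 overlapping trigram windows for "you if mind":
  position 7–9: you if mind

1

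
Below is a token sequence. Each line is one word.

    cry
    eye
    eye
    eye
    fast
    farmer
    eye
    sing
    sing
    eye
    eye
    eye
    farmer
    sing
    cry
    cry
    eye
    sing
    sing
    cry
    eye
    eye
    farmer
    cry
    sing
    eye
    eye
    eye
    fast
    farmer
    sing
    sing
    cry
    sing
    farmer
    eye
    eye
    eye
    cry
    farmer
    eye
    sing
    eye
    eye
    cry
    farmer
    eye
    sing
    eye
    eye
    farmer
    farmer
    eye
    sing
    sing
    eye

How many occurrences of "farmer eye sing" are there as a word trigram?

4

Scanning the 54 overlapping trigram windows for "farmer eye sing":
  position 6–8: farmer eye sing
  position 40–42: farmer eye sing
  position 46–48: farmer eye sing
  position 52–54: farmer eye sing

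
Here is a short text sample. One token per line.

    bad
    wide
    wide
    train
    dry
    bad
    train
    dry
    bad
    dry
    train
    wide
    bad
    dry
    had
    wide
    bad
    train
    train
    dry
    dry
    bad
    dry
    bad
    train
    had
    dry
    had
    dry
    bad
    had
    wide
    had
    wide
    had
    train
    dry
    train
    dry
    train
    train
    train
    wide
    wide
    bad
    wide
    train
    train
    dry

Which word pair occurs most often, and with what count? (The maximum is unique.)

"train dry", 6 times

Bigram frequencies (highest first):
  train dry: 6
  dry bad: 5
  train train: 4
  bad train: 3
  bad dry: 3
  dry train: 3
  … (13 more, each ≤ 3)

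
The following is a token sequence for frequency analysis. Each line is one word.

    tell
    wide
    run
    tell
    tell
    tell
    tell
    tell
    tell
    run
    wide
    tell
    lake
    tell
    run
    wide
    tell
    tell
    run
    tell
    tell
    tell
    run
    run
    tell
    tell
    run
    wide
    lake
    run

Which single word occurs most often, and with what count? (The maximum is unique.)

"tell", 16 times

Unigram frequencies (highest first):
  tell: 16
  run: 8
  wide: 4
  lake: 2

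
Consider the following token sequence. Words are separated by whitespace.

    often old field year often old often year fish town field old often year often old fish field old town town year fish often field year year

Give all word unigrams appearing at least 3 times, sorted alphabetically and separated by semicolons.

Unigram counts meeting the condition (at least 3 times):
  field: 4
  fish: 3
  often: 6
  old: 5
  town: 3
  year: 6

field; fish; often; old; town; year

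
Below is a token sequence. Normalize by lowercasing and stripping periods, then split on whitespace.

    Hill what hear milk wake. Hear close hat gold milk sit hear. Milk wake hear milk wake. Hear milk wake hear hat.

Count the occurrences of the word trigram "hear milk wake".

4

Scanning the 20 overlapping trigram windows for "hear milk wake":
  position 3–5: hear milk wake
  position 12–14: hear milk wake
  position 15–17: hear milk wake
  position 18–20: hear milk wake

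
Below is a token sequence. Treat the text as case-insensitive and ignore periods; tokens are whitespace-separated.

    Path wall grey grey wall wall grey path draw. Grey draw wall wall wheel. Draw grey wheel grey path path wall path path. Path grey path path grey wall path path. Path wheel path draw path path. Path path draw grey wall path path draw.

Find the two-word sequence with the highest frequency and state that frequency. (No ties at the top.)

Bigram frequencies (highest first):
  path path: 10
  path draw: 4
  grey wall: 3
  grey path: 3
  draw grey: 3
  wall path: 3
  … (14 more, each ≤ 2)

"path path", 10 times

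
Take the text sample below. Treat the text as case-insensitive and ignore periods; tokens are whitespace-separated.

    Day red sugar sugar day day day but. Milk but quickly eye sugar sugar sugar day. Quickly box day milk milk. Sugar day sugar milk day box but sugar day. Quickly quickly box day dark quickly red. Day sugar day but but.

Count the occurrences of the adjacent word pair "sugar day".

5

Scanning the 41 overlapping bigram windows for "sugar day":
  position 4–5: sugar day
  position 15–16: sugar day
  position 22–23: sugar day
  position 29–30: sugar day
  position 39–40: sugar day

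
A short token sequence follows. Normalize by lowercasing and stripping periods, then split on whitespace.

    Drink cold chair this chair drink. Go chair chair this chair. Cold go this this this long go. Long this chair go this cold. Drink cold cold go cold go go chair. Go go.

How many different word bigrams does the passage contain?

34 tokens → 33 bigram windows in total.
Repeated bigrams (each contributes count−1 duplicates):
  cold go: 3
  this chair: 3
  chair go: 2
  chair this: 2
  drink cold: 2
  go chair: 2
  go go: 2
  go this: 2
  … (1 more repeated)
11 duplicate windows → 33 − 11 = 22 distinct.

22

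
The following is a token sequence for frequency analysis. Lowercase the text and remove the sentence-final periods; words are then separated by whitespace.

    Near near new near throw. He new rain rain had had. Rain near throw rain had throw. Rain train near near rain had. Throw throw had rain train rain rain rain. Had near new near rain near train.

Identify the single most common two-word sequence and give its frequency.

Bigram frequencies (highest first):
  rain had: 4
  rain rain: 3
  near near: 2
  near new: 2
  new near: 2
  near throw: 2
  … (16 more, each ≤ 2)

"rain had", 4 times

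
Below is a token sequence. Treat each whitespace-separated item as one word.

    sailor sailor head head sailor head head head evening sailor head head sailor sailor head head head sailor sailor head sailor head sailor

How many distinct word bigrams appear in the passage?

23 tokens → 22 bigram windows in total.
Repeated bigrams (each contributes count−1 duplicates):
  head head: 6
  sailor head: 6
  head sailor: 5
  sailor sailor: 3
16 duplicate windows → 22 − 16 = 6 distinct.

6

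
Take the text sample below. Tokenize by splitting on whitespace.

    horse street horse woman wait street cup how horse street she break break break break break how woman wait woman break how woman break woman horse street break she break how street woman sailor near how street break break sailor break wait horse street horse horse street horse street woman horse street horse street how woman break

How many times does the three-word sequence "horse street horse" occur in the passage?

Scanning the 55 overlapping trigram windows for "horse street horse":
  position 1–3: horse street horse
  position 43–45: horse street horse
  position 46–48: horse street horse
  position 51–53: horse street horse

4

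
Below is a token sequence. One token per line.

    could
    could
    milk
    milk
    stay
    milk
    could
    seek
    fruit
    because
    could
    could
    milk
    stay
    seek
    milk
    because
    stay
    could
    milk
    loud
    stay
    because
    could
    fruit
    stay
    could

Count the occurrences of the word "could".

8

Scanning the 27 tokens for "could":
  position 1: could
  position 2: could
  position 7: could
  position 11: could
  position 12: could
  position 19: could
  position 24: could
  position 27: could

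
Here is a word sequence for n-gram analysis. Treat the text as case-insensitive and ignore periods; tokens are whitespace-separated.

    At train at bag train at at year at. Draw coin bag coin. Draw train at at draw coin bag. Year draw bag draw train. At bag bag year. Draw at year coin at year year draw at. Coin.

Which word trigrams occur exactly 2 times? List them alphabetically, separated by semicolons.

Trigram counts meeting the condition (exactly 2 times):
  at draw coin: 2
  bag year draw: 2
  draw coin bag: 2
  draw train at: 2
  train at at: 2
  train at bag: 2
  year draw at: 2

at draw coin; bag year draw; draw coin bag; draw train at; train at at; train at bag; year draw at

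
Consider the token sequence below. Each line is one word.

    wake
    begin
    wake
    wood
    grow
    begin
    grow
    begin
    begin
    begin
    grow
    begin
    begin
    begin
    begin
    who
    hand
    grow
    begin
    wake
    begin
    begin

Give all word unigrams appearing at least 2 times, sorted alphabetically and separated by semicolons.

begin; grow; wake

Unigram counts meeting the condition (at least 2 times):
  begin: 12
  grow: 4
  wake: 3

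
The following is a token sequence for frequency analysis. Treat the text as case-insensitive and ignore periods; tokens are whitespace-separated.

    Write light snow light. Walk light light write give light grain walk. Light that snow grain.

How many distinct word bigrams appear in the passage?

16 tokens → 15 bigram windows in total.
Repeated bigrams (each contributes count−1 duplicates):
  walk light: 2
1 duplicate windows → 15 − 1 = 14 distinct.

14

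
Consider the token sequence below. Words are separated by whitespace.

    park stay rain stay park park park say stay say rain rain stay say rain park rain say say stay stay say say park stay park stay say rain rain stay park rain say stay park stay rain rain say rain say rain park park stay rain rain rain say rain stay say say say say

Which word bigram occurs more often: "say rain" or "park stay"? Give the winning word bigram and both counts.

"say rain": 6 occurrences
"park stay": 5 occurrences

"say rain" (6 vs 5)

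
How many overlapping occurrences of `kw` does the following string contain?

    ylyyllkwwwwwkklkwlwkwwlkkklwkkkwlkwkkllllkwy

6

Sliding a length-2 window over the 44 characters (43 positions):
  position 7–8: kw
  position 16–17: kw
  position 20–21: kw
  position 31–32: kw
  position 34–35: kw
  position 42–43: kw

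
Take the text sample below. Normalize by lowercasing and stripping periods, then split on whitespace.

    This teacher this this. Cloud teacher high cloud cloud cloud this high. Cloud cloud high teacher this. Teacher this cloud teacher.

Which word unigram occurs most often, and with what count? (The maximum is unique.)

Unigram frequencies (highest first):
  cloud: 7
  this: 6
  teacher: 5
  high: 3

"cloud", 7 times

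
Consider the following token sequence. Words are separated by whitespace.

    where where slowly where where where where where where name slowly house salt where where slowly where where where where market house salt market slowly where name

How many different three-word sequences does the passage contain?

17

27 tokens → 25 trigram windows in total.
Repeated trigrams (each contributes count−1 duplicates):
  where where where: 6
  slowly where where: 2
  where slowly where: 2
  where where slowly: 2
8 duplicate windows → 25 − 8 = 17 distinct.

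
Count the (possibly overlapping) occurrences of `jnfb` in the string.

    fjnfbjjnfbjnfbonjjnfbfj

Sliding a length-4 window over the 23 characters (20 positions):
  position 2–5: jnfb
  position 7–10: jnfb
  position 11–14: jnfb
  position 18–21: jnfb

4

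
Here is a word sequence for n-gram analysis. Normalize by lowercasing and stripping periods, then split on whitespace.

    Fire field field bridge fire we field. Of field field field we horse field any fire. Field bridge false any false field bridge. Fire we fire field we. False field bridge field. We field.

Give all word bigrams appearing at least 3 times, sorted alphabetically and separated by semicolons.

field bridge; field field; field we; fire field

Bigram counts meeting the condition (at least 3 times):
  field bridge: 4
  field field: 3
  field we: 3
  fire field: 3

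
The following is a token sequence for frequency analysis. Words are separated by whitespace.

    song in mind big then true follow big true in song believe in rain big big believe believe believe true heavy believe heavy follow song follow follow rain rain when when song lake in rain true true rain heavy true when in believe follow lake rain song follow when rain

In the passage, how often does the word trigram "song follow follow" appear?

Scanning the 48 overlapping trigram windows for "song follow follow":
  position 25–27: song follow follow

1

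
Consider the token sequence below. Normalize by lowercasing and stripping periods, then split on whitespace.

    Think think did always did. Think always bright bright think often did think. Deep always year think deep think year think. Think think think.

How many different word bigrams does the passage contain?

24 tokens → 23 bigram windows in total.
Repeated bigrams (each contributes count−1 duplicates):
  think think: 4
  did think: 2
  think deep: 2
  year think: 2
6 duplicate windows → 23 − 6 = 17 distinct.

17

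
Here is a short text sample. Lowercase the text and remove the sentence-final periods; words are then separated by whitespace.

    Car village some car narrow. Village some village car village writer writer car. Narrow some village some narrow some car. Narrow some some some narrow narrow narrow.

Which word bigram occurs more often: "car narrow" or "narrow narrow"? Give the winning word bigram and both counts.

"car narrow": 3 occurrences
"narrow narrow": 2 occurrences

"car narrow" (3 vs 2)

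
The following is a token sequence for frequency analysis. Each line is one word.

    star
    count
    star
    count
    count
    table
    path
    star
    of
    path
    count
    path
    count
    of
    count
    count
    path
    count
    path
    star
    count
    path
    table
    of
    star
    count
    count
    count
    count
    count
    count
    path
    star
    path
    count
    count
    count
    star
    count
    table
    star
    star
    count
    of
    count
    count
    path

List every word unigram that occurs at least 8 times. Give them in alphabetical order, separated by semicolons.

Unigram counts meeting the condition (at least 8 times):
  count: 22
  path: 9
  star: 9

count; path; star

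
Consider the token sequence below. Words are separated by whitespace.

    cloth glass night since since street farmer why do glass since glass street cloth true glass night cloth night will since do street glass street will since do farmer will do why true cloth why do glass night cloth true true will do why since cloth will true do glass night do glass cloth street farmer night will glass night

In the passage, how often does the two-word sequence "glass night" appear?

Scanning the 59 overlapping bigram windows for "glass night":
  position 2–3: glass night
  position 16–17: glass night
  position 37–38: glass night
  position 50–51: glass night
  position 59–60: glass night

5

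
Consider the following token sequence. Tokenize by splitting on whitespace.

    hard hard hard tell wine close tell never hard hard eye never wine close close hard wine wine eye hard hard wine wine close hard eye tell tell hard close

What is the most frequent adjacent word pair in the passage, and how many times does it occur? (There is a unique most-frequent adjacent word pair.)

Bigram frequencies (highest first):
  hard hard: 4
  wine close: 3
  hard eye: 2
  close hard: 2
  hard wine: 2
  wine wine: 2
  … (14 more, each ≤ 1)

"hard hard", 4 times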